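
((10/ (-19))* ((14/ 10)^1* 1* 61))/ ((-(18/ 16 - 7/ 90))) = 307440/ 7163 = 42.92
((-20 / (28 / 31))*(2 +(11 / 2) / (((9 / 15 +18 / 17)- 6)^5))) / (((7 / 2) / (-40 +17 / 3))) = 436099359943990265 / 1005655343488803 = 433.65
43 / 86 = 1 / 2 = 0.50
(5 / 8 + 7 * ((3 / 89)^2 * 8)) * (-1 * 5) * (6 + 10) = -436370 / 7921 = -55.09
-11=-11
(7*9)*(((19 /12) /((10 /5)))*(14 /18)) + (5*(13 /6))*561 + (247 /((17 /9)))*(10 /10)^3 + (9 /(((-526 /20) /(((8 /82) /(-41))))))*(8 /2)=1126832271817 /180378024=6247.06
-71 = -71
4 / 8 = 1 / 2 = 0.50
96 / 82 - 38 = -1510 / 41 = -36.83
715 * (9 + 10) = 13585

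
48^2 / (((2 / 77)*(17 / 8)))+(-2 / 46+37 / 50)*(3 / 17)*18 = 24003531 / 575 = 41745.27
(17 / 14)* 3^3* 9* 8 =16524 / 7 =2360.57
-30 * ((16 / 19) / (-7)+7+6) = -51390 / 133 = -386.39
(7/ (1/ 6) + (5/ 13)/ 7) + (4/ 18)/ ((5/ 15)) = 11663/ 273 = 42.72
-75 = -75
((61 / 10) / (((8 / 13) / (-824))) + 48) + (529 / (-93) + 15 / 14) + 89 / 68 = -1797990841 / 221340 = -8123.21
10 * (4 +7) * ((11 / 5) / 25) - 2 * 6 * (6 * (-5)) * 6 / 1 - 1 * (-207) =59417 / 25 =2376.68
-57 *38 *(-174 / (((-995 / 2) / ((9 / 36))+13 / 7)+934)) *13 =-34296444 / 7379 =-4647.84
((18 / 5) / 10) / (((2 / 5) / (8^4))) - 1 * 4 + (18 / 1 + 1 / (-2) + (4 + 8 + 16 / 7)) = 259993 / 70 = 3714.19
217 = 217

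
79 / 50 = 1.58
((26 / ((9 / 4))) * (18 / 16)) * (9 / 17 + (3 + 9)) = 2769 / 17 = 162.88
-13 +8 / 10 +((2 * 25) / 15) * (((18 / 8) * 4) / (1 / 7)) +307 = 2524 / 5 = 504.80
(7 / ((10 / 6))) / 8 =21 / 40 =0.52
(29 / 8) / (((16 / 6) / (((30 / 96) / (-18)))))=-145 / 6144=-0.02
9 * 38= 342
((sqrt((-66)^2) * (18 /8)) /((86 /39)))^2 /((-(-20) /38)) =2549151891 /295840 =8616.66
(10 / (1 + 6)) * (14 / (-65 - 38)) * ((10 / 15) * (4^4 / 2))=-5120 / 309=-16.57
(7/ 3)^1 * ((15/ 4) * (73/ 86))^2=2797725/ 118336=23.64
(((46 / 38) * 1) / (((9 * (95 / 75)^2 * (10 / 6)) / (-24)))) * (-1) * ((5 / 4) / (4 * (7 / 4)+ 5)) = 1725 / 13718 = 0.13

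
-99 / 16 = -6.19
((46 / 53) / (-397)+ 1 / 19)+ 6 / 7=2539843 / 2798453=0.91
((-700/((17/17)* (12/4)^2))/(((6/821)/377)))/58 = -69176.85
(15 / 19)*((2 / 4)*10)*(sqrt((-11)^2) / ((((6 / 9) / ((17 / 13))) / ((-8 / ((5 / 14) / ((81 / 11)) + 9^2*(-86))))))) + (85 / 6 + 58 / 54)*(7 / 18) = 11426078205563 / 1896516908676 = 6.02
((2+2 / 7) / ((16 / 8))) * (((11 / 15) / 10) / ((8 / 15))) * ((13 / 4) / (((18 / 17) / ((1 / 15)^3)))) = 2431 / 17010000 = 0.00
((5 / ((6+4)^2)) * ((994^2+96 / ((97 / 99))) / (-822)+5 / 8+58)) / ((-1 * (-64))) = -0.89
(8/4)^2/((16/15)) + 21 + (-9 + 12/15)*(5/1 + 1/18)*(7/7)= -3007/180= -16.71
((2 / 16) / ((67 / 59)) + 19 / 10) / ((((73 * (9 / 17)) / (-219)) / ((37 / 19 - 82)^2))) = -70620871113 / 967480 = -72994.66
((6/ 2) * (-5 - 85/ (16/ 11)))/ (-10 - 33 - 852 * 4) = 15/ 272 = 0.06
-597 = -597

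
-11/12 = -0.92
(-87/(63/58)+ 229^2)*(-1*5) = -5497895/21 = -261804.52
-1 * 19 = -19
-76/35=-2.17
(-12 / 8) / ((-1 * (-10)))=-3 / 20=-0.15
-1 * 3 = -3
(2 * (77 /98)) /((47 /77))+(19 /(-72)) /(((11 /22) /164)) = -35524 /423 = -83.98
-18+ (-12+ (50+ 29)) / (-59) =-1129 / 59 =-19.14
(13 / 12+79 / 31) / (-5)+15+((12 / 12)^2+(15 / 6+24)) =77699 / 1860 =41.77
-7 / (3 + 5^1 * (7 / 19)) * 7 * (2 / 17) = -931 / 782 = -1.19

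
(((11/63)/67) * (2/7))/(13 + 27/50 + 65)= 100/10548279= 0.00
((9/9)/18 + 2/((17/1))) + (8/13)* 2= 5585/3978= 1.40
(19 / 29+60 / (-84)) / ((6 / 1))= -2 / 203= -0.01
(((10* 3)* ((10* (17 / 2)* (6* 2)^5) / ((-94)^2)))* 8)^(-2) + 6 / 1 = 9662823860802319681 / 1610470643466240000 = 6.00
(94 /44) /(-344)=-47 /7568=-0.01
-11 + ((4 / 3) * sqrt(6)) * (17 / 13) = -11 + 68 * sqrt(6) / 39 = -6.73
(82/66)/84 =41/2772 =0.01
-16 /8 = -2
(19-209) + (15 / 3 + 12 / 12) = -184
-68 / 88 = -17 / 22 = -0.77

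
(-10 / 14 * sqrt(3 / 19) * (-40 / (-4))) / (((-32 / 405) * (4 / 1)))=10125 * sqrt(57) / 8512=8.98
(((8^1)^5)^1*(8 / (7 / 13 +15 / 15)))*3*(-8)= -20447232 / 5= -4089446.40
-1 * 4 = -4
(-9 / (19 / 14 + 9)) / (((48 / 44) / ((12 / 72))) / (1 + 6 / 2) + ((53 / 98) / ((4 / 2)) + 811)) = -90552 / 84710305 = -0.00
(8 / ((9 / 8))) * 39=832 / 3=277.33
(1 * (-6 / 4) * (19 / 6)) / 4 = -19 / 16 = -1.19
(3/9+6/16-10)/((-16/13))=2899/384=7.55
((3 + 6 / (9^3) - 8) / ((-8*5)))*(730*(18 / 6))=88549 / 324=273.30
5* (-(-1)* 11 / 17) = 55 / 17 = 3.24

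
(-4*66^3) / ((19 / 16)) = -18399744 / 19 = -968407.58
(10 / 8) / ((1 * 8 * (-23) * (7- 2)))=-1 / 736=-0.00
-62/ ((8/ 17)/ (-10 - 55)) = 34255/ 4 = 8563.75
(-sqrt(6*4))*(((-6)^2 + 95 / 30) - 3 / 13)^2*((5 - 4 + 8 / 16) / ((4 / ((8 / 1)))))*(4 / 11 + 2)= -9223369*sqrt(6) / 429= -52663.28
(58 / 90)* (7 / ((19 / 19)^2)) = 203 / 45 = 4.51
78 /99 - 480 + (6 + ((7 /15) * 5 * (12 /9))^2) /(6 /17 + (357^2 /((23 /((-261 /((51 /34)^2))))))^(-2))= -1106835075916644358 /2545687627333521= -434.79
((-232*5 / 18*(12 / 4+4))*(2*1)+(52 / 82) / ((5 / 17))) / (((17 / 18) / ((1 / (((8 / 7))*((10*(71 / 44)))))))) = -63933947 / 1237175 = -51.68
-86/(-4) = 43/2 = 21.50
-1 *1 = -1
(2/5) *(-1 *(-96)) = 192/5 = 38.40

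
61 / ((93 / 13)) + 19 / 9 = 2968 / 279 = 10.64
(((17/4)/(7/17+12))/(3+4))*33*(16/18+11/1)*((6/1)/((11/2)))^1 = 30923/1477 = 20.94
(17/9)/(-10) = -17/90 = -0.19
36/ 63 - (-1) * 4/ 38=0.68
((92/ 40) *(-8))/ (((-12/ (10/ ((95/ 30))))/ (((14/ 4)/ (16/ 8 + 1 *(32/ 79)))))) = 12719/ 1805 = 7.05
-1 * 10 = -10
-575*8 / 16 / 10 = -115 / 4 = -28.75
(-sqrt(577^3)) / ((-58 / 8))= 2308*sqrt(577) / 29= 1911.73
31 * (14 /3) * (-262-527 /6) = -455483 /9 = -50609.22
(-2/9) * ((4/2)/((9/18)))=-8/9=-0.89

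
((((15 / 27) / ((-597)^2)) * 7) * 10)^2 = 122500 / 10289217397761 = 0.00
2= 2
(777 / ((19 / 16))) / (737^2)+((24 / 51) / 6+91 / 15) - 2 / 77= 112746103069 / 18421576635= 6.12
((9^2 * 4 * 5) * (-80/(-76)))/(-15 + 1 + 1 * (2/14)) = -226800/1843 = -123.06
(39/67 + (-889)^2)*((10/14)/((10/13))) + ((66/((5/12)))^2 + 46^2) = 8923623141/11725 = 761076.60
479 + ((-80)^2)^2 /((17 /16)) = 655368143 /17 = 38551067.24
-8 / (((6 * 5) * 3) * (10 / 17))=-34 / 225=-0.15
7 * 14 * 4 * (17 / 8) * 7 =5831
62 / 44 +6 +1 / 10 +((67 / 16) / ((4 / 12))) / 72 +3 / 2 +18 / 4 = 288997 / 21120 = 13.68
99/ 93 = 33/ 31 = 1.06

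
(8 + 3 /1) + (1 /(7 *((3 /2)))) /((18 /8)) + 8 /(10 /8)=16483 /945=17.44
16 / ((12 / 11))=44 / 3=14.67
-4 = -4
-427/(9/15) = -2135/3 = -711.67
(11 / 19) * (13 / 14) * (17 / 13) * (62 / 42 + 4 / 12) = 187 / 147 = 1.27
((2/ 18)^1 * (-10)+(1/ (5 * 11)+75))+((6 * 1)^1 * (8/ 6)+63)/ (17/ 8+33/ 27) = 11347184/ 119295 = 95.12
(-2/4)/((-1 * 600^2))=1/720000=0.00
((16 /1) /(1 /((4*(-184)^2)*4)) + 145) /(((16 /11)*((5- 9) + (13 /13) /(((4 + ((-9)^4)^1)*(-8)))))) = -625907697415 /420162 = -1489681.83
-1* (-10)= 10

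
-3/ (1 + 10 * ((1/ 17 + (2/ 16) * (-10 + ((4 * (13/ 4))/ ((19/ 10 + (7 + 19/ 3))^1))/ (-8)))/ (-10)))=-745824/ 548059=-1.36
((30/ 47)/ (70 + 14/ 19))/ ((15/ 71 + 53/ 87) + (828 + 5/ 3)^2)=1760445/ 134292739643104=0.00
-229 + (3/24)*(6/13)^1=-11905/52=-228.94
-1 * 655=-655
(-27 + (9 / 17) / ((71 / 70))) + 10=-19889 / 1207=-16.48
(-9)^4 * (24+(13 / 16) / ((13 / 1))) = 2525985 / 16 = 157874.06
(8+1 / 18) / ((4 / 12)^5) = 3915 / 2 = 1957.50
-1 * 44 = -44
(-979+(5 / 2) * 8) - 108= -1067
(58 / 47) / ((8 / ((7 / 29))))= 7 / 188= 0.04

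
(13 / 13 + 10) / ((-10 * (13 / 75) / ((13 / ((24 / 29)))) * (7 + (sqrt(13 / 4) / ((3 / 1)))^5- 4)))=-18083165760 / 543824291 + 131003730 * sqrt(13) / 543824291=-32.38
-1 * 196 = -196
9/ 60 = 0.15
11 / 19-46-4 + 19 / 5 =-4334 / 95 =-45.62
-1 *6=-6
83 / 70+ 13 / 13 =153 / 70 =2.19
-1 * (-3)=3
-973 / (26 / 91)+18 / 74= -251989 / 74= -3405.26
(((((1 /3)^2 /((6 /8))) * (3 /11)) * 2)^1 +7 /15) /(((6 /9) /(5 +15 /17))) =2710 /561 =4.83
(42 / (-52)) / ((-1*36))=7 / 312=0.02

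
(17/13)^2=289/169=1.71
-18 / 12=-3 / 2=-1.50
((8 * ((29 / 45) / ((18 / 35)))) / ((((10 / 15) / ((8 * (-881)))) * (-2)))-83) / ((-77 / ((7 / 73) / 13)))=-1428503 / 281853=-5.07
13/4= 3.25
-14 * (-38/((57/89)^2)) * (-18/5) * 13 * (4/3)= -23065952/285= -80933.16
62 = 62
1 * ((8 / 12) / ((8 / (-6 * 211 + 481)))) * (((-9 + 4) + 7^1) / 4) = -785 / 24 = -32.71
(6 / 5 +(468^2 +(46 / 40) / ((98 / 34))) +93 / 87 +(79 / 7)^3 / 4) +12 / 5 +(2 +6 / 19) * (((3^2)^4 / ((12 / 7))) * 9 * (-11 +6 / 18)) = -596716745638 / 944965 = -631469.68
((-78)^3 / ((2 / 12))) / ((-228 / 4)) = 949104 / 19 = 49952.84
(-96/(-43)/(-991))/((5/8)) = -768/213065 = -0.00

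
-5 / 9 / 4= -5 / 36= -0.14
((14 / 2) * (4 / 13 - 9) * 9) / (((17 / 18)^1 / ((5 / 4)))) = -320355 / 442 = -724.79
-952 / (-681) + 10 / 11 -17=-110065 / 7491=-14.69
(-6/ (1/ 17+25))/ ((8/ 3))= -51/ 568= -0.09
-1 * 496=-496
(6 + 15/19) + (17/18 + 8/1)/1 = 5381/342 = 15.73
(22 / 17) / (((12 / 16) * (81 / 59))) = 5192 / 4131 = 1.26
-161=-161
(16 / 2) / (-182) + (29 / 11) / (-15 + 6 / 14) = -22961 / 102102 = -0.22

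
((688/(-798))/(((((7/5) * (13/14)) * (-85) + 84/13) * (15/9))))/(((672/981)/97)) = 17730921/25183550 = 0.70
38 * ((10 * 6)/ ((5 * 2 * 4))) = 57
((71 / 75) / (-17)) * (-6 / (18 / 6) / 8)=71 / 5100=0.01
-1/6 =-0.17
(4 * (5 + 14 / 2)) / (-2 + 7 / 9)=-432 / 11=-39.27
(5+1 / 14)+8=13.07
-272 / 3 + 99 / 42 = -88.31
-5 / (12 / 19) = -95 / 12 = -7.92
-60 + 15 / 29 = -1725 / 29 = -59.48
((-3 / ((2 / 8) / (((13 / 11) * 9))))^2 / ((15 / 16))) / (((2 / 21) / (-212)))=-23402276352 / 605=-38681448.52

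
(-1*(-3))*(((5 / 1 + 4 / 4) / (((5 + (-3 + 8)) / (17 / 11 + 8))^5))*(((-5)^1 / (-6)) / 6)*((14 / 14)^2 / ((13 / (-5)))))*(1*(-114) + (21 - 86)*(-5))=-21543632775 / 133994432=-160.78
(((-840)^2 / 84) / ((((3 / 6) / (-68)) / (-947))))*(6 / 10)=649111680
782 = 782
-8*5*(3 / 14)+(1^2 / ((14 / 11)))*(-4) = -82 / 7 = -11.71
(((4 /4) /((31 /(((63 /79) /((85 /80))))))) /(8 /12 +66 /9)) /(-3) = -42 /41633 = -0.00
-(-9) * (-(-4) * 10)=360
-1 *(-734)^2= -538756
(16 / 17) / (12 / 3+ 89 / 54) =864 / 5185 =0.17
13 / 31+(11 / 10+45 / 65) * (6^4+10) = 4717464 / 2015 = 2341.17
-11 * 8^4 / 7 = -45056 / 7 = -6436.57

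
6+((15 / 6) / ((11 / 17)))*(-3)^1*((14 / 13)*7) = -11637 / 143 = -81.38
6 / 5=1.20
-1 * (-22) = 22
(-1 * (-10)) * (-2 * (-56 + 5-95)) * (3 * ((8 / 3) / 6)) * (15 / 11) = 58400 / 11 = 5309.09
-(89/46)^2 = -7921/2116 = -3.74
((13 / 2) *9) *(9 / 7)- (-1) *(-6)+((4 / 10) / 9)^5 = 69.21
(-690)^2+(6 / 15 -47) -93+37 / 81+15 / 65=475961.09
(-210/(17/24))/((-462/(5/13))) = 600/2431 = 0.25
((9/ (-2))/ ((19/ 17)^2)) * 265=-689265/ 722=-954.66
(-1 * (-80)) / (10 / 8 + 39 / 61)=19520 / 461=42.34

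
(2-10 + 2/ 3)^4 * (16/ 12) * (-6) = -1874048/ 81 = -23136.40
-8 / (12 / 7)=-4.67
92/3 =30.67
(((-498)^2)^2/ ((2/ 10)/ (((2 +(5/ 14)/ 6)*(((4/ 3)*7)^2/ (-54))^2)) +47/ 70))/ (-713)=-291976286842033920/ 2398887787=-121713190.76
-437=-437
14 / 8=7 / 4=1.75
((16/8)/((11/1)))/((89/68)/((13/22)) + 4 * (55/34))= 884/42229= 0.02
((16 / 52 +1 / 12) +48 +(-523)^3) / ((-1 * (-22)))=-2028788773 / 312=-6502528.12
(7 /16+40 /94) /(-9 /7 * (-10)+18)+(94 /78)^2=40635799 /27451008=1.48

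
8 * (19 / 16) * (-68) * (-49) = 31654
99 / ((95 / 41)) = 4059 / 95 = 42.73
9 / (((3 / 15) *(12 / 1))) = 15 / 4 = 3.75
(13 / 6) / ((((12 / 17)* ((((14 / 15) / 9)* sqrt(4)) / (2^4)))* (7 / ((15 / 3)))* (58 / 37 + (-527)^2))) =613275 / 1007051038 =0.00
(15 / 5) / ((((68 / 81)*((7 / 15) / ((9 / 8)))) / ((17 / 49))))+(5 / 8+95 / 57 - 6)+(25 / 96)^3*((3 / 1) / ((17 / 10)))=-591874741 / 859815936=-0.69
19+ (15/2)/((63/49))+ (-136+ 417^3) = 435069611/6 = 72511601.83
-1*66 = -66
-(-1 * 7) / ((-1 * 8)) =-7 / 8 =-0.88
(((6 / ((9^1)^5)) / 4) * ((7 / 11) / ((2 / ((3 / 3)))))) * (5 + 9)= 49 / 433026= 0.00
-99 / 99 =-1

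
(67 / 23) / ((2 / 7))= 469 / 46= 10.20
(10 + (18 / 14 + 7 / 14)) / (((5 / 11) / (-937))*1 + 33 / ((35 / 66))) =8503275 / 44896942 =0.19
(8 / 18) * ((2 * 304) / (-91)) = -2432 / 819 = -2.97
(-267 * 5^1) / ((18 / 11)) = -4895 / 6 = -815.83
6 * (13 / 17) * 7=546 / 17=32.12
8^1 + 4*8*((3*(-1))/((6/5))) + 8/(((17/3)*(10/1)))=-6108/85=-71.86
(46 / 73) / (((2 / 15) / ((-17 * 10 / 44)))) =-29325 / 1606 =-18.26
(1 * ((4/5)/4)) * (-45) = -9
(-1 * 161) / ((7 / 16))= -368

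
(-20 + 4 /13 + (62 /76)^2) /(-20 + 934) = -357171 /17157608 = -0.02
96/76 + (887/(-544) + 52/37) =396983/382432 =1.04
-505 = -505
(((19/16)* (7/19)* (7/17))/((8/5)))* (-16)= -245/136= -1.80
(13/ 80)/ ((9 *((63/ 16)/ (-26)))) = -338/ 2835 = -0.12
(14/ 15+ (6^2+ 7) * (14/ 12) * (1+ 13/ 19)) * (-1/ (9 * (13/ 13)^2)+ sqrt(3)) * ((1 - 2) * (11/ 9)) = 267806/ 23085 - 267806 * sqrt(3)/ 2565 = -169.24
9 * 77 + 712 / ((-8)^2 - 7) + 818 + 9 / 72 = 1523.62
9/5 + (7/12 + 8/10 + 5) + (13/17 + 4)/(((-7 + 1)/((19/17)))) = 126509/17340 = 7.30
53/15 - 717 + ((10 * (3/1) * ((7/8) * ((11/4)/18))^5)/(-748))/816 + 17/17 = -2088790063546901511967/2931772335838986240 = -712.47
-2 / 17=-0.12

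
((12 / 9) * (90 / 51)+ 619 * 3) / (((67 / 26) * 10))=72.15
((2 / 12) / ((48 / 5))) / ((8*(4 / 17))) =0.01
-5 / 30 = -0.17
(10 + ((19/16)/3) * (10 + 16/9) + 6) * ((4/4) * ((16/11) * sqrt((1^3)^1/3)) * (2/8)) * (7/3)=31241 * sqrt(3)/5346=10.12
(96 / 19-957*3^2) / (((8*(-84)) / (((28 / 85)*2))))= 54517 / 6460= 8.44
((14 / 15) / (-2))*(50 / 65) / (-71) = 14 / 2769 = 0.01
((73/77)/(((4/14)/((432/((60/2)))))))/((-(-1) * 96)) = 219/440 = 0.50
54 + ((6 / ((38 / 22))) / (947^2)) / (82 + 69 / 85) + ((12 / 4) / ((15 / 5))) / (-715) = 4630768578506771 / 85757194715335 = 54.00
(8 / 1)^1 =8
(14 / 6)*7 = 49 / 3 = 16.33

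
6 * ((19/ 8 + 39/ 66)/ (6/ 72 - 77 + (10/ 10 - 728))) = -2349/ 106117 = -0.02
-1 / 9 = -0.11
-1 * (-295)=295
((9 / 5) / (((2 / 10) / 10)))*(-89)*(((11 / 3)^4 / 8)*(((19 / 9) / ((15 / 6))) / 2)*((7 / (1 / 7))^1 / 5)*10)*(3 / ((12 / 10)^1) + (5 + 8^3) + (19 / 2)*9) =-733948864495 / 162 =-4530548546.27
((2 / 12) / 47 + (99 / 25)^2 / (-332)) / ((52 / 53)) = -67744123 / 1521390000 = -0.04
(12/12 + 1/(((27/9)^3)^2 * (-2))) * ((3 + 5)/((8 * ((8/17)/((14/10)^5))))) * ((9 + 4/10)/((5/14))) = 136960259807/455625000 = 300.60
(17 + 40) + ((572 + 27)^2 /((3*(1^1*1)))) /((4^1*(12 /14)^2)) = 17605873 /432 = 40754.34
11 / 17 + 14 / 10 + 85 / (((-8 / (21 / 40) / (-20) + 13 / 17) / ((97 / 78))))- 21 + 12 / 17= 12284101 / 240890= 50.99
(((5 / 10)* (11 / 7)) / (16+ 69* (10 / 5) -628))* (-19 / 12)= 209 / 79632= 0.00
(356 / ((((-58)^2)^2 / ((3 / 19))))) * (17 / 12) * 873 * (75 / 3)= 33021225 / 215013424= 0.15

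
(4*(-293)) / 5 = -1172 / 5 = -234.40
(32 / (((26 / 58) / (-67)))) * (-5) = 310880 / 13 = 23913.85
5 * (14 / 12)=35 / 6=5.83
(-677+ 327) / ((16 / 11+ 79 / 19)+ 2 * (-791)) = 14630 / 65893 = 0.22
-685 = -685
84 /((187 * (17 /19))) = 1596 /3179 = 0.50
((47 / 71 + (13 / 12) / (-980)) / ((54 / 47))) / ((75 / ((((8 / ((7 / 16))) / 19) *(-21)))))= -103737836 / 669272625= -0.16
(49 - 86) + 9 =-28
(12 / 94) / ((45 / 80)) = 32 / 141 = 0.23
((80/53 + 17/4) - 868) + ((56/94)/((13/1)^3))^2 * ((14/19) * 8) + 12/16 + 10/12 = -55445559873595427/64422348171402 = -860.66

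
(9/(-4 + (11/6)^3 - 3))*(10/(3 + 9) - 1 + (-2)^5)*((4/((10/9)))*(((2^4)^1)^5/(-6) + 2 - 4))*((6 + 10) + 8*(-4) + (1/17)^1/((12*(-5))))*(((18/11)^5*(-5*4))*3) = -6066493653457384210944/2477769635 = -2448368713444.74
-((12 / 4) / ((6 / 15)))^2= -56.25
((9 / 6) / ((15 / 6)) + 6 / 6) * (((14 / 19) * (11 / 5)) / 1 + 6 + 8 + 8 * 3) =30112 / 475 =63.39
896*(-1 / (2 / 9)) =-4032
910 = 910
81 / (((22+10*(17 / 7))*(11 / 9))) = 63 / 44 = 1.43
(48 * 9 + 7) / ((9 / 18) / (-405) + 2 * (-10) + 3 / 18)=-177795 / 8033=-22.13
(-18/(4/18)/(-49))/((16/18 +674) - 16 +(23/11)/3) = 8019/3199651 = 0.00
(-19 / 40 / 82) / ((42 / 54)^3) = -13851 / 1125040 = -0.01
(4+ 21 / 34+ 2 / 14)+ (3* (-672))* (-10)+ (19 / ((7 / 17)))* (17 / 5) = 20321.65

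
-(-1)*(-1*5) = -5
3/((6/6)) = 3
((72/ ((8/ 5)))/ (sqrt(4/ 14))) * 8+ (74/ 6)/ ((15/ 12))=148/ 15+ 180 * sqrt(14)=683.36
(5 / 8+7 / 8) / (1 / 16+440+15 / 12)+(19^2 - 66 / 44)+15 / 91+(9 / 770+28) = 13700726701 / 35340305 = 387.68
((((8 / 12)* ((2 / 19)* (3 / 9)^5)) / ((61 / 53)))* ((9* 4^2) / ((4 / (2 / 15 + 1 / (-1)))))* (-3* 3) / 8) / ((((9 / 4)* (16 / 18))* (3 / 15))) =0.02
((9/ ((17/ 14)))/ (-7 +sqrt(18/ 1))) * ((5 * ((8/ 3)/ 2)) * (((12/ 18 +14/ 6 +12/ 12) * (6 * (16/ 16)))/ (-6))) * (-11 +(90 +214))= 2953440 * sqrt(2)/ 527 +6891360/ 527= 21002.19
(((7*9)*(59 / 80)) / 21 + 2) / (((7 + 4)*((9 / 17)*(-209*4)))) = -0.00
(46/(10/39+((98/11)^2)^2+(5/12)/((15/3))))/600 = 4377659/359742981725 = 0.00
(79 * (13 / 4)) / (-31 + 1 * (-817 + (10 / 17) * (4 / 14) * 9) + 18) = -122213 / 394360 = -0.31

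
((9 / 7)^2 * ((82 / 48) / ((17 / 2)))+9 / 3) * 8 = 22206 / 833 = 26.66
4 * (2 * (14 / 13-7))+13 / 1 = -447 / 13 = -34.38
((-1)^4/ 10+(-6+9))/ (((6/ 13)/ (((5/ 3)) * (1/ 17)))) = 403/ 612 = 0.66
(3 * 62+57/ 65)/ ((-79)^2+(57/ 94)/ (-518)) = 591461724/ 19752636475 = 0.03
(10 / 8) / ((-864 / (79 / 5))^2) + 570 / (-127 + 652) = 113511079 / 104509440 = 1.09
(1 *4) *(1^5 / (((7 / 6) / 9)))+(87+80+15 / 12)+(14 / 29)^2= 4694063 / 23548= 199.34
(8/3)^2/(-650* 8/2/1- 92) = -16/6057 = -0.00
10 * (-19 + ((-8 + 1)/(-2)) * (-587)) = -20735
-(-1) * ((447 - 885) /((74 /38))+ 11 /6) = -49525 /222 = -223.09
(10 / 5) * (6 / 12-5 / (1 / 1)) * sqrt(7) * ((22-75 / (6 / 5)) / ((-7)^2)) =729 * sqrt(7) / 98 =19.68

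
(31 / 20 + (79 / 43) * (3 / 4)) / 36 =1259 / 15480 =0.08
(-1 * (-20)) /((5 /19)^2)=1444 /5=288.80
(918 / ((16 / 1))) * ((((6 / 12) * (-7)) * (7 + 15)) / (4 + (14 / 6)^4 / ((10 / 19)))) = -14313915 / 195436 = -73.24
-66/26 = -33/13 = -2.54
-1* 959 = -959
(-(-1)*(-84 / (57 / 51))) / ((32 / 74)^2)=-488733 / 1216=-401.92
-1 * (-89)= 89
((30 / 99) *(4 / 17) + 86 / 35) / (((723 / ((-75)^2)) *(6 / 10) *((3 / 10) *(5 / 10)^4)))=1748.58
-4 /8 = -1 /2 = -0.50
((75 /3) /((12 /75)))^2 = 390625 /16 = 24414.06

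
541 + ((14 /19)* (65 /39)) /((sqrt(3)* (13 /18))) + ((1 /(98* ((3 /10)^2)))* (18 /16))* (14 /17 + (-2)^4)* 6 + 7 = 140* sqrt(3) /247 + 467209 /833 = 561.86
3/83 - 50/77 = -3919/6391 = -0.61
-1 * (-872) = 872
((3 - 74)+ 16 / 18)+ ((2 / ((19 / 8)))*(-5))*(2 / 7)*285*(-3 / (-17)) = -139889 / 1071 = -130.62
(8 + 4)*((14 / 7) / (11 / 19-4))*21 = -9576 / 65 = -147.32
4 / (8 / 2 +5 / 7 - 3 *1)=7 / 3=2.33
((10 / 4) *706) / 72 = 1765 / 72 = 24.51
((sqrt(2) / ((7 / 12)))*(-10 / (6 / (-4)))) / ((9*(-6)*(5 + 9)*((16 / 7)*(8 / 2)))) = -5*sqrt(2) / 3024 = -0.00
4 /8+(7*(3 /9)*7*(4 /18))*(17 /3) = 3413 /162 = 21.07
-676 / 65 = -52 / 5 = -10.40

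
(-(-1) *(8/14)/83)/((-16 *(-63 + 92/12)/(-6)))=-9/192892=-0.00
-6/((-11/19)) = 114/11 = 10.36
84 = 84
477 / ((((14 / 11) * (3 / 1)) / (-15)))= -26235 / 14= -1873.93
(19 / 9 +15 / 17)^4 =44000935696 / 547981281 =80.30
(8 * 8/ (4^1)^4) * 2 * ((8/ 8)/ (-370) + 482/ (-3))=-178343/ 2220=-80.33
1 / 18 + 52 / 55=1.00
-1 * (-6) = 6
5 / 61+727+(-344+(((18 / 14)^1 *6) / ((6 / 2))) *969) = 1227538 / 427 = 2874.80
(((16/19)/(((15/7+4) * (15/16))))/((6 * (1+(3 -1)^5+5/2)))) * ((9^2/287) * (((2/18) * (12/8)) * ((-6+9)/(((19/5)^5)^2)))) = 2250000000/14581435177066766887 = 0.00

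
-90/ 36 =-2.50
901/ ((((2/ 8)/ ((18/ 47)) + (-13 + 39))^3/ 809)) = 272063826432/ 7066834559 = 38.50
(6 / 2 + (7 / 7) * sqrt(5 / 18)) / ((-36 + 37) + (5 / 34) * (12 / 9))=17 * sqrt(10) / 122 + 153 / 61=2.95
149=149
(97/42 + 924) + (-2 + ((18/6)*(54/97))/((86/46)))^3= 2818967307359323/3047683472862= 924.95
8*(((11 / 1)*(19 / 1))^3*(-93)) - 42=-6792220818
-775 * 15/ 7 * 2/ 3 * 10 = -77500/ 7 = -11071.43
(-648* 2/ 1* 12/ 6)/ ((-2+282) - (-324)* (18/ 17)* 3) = -2754/ 1391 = -1.98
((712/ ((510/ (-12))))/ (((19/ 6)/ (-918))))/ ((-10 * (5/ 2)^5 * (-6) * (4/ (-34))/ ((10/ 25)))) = -20915712/ 7421875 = -2.82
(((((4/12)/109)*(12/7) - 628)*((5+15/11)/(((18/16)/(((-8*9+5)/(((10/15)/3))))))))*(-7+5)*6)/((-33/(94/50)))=79808256/109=732185.83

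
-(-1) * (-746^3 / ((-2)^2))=-103790234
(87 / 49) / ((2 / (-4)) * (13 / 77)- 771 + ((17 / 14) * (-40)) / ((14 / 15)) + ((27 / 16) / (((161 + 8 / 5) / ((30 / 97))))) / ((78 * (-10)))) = -10465170144 / 4851645248239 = -0.00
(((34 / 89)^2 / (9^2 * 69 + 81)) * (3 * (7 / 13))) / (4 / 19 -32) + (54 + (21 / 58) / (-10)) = 13139974687901 / 243496134180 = 53.96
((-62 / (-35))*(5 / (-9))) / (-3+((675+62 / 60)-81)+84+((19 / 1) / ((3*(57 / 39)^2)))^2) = -223820 / 155749531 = -0.00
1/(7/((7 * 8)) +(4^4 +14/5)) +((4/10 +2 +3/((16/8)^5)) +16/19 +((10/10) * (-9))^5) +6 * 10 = -1857180029983/31485280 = -58985.66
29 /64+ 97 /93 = 8905 /5952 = 1.50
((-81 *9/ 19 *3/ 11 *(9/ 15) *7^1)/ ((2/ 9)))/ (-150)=137781/ 104500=1.32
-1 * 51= -51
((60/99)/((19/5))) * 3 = 100/209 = 0.48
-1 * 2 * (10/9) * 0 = 0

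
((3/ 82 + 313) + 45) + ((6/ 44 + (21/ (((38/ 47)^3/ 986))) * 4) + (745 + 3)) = 488192508425/ 3093409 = 157816.99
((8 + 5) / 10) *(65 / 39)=13 / 6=2.17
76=76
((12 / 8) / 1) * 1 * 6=9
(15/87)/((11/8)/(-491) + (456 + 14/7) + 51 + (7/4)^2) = 39280/116659489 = 0.00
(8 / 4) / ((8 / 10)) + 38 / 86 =253 / 86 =2.94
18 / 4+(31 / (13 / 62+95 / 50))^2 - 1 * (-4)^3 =60825323 / 213858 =284.42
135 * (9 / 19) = 1215 / 19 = 63.95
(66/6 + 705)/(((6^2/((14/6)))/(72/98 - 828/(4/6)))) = -1209682/21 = -57603.90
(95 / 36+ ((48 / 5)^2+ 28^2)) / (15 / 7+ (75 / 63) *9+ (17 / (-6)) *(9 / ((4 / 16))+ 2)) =-5536433 / 597300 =-9.27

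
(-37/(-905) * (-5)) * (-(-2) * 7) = -518/181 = -2.86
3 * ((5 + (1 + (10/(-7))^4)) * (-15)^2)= 16474050/2401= 6861.33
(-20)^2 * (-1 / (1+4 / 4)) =-200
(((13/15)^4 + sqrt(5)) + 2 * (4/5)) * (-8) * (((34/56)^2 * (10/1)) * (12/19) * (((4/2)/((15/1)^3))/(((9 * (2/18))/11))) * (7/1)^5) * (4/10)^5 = -279141632 * sqrt(5)/13359375-30583036343552/676318359375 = -91.94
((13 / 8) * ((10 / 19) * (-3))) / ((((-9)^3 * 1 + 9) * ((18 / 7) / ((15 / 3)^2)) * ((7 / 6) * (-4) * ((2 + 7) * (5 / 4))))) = -0.00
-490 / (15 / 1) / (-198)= 49 / 297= 0.16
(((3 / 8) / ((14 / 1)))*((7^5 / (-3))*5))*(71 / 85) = -170471 / 272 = -626.73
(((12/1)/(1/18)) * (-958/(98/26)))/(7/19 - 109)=1064817/2107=505.37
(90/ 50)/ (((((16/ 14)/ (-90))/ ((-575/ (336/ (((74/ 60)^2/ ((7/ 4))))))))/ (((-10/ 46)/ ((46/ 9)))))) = -184815/ 20608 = -8.97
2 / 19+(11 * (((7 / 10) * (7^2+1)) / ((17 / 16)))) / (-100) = -5682 / 1615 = -3.52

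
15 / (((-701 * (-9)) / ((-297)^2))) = 147015 / 701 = 209.72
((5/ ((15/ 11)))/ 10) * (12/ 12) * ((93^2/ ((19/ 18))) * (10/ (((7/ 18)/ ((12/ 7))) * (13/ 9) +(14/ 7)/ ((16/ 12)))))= 100881936/ 6137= 16438.31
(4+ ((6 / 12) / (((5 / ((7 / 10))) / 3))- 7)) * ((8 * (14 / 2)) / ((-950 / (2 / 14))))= 279 / 11875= 0.02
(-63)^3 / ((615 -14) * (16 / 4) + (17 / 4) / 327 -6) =-327061476 / 3136601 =-104.27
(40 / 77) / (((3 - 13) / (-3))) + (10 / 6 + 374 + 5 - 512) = -30302 / 231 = -131.18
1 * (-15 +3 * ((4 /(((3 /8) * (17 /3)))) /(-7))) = -1881 /119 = -15.81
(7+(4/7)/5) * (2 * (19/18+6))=100.39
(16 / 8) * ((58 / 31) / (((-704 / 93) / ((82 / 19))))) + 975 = 1626633 / 1672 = 972.87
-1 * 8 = -8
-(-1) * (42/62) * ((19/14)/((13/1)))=57/806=0.07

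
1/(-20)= -1/20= -0.05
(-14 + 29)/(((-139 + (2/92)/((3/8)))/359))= -371565/9587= -38.76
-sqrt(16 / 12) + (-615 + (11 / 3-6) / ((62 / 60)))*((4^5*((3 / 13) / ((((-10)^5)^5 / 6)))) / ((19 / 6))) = -1.15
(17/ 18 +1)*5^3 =4375/ 18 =243.06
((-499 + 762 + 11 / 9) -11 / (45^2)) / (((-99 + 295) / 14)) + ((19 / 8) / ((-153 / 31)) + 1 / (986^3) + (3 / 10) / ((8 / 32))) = 66551784915013 / 3396986500950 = 19.59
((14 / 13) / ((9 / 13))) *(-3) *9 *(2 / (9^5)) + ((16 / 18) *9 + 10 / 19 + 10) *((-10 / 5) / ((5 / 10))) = -27714196 / 373977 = -74.11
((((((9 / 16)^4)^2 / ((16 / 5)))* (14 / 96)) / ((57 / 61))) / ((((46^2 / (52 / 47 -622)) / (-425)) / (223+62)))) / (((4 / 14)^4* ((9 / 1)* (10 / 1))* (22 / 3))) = 152041306547986907625 / 38490717902763720704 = 3.95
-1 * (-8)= 8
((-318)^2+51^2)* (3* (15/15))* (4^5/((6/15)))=796608000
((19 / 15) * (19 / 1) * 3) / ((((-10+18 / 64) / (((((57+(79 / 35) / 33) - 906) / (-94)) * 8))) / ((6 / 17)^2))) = -543692199936 / 8131802525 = -66.86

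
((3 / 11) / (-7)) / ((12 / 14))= -1 / 22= -0.05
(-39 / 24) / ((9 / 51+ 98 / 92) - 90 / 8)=5083 / 31306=0.16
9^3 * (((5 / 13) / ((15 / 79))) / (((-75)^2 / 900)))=76788 / 325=236.27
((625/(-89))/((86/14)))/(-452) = 4375/1729804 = 0.00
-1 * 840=-840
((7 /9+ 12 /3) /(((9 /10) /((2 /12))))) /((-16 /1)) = -215 /3888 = -0.06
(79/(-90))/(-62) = 79/5580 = 0.01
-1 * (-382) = 382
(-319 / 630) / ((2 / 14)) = -319 / 90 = -3.54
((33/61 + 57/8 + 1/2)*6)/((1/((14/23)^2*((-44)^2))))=1134099120/32269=35145.16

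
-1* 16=-16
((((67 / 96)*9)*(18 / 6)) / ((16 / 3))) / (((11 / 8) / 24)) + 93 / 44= 5613 / 88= 63.78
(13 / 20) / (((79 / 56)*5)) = 182 / 1975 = 0.09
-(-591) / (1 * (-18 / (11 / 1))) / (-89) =2167 / 534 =4.06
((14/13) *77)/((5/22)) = 23716/65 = 364.86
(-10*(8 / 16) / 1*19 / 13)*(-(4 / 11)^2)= 1520 / 1573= 0.97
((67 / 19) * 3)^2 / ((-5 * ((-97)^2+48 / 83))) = -3353283 / 1409695975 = -0.00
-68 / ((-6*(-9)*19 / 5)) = -170 / 513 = -0.33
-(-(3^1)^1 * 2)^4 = -1296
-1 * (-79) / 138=79 / 138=0.57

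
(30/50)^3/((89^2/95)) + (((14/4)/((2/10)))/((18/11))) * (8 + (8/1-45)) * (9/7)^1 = -315847823/792100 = -398.75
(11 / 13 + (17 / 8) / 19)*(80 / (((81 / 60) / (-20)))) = -2524000 / 2223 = -1135.40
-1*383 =-383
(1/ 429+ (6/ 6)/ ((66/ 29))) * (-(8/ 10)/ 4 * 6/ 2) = -379/ 1430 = -0.27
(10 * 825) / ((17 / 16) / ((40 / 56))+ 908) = 9.07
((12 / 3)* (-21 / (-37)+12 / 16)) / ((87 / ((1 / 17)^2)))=65 / 310097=0.00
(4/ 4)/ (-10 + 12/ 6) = -1/ 8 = -0.12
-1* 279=-279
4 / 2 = 2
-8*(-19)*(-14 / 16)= -133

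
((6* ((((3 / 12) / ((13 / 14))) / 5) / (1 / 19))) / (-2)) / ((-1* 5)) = 399 / 650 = 0.61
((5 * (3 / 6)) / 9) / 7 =5 / 126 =0.04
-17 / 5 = -3.40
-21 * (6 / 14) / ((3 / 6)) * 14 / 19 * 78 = -19656 / 19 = -1034.53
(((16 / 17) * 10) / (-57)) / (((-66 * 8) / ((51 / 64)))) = 5 / 20064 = 0.00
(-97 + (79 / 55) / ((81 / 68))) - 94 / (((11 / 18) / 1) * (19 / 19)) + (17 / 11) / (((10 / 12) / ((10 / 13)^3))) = -2434852531 / 9787635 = -248.77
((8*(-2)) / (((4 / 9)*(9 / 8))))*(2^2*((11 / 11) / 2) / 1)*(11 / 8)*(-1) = 88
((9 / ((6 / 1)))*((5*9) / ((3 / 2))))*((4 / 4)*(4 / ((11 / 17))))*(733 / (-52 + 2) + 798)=11985102 / 55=217910.95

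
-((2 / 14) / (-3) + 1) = -20 / 21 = -0.95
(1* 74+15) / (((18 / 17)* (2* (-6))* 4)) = -1.75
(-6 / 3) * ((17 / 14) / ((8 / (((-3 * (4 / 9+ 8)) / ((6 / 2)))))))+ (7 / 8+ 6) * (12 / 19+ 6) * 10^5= 10914756137 / 2394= 4559213.09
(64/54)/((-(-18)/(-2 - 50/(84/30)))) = -2224/1701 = -1.31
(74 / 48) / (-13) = -0.12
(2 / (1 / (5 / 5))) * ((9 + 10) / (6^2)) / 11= 0.10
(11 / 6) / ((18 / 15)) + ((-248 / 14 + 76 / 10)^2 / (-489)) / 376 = 515971901 / 337850100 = 1.53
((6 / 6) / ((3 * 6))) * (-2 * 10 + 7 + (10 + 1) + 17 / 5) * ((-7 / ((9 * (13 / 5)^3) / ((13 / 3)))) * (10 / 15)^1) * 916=-1122100 / 123201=-9.11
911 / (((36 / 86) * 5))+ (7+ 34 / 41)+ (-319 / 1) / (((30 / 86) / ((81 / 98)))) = -312.75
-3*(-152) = 456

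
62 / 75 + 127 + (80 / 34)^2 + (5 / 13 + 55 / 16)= 618485369 / 4508400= 137.19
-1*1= -1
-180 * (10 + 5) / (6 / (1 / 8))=-225 / 4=-56.25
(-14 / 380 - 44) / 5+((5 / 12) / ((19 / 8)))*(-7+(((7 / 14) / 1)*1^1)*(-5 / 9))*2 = -291409 / 25650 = -11.36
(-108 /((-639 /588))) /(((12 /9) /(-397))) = -2100924 /71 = -29590.48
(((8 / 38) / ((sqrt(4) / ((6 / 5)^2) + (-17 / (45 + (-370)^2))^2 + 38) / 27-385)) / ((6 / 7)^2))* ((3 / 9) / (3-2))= -16540968928050 / 66419285525968637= -0.00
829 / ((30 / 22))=9119 / 15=607.93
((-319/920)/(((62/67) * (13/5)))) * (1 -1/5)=-21373/185380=-0.12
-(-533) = 533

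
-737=-737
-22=-22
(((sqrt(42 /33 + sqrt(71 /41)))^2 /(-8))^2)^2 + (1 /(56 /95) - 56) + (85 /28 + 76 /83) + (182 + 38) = 116389 * sqrt(2911) /1145554432 + 9936577255444669 /58569906999296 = 169.66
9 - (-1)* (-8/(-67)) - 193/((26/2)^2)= 90328/11323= 7.98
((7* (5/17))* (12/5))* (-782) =-3864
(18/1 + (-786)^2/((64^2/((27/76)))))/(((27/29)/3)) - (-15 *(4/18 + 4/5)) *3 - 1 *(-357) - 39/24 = 49187463/77824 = 632.03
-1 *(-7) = 7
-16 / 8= -2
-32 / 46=-16 / 23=-0.70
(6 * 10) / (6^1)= 10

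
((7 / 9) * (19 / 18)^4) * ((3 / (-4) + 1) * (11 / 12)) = 10034717 / 45349632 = 0.22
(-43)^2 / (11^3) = 1849 / 1331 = 1.39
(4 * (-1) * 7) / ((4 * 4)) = -7 / 4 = -1.75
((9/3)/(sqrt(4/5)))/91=3 * sqrt(5)/182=0.04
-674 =-674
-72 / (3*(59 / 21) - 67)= 252 / 205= 1.23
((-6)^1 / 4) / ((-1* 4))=3 / 8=0.38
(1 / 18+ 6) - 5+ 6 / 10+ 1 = 239 / 90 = 2.66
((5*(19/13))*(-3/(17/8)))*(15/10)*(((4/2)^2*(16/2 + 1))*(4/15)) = -32832/221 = -148.56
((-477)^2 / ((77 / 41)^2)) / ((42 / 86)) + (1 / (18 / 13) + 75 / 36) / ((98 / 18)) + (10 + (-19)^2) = 21990314275 / 166012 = 132462.20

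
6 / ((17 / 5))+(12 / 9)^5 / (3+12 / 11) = 519538 / 185895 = 2.79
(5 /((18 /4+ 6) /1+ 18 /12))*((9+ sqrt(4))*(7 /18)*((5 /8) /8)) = 1925 /13824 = 0.14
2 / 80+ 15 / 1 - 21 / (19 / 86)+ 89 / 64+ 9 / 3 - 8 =-508513 / 6080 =-83.64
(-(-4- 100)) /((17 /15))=1560 /17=91.76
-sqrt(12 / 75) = -2 / 5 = -0.40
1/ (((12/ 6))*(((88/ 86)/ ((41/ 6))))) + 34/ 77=13973/ 3696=3.78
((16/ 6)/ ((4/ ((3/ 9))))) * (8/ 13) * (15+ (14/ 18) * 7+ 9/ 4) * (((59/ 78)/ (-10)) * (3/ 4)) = -48203/ 273780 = -0.18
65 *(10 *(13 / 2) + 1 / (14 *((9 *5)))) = 532363 / 126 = 4225.10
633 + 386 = 1019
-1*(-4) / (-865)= -4 / 865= -0.00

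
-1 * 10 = -10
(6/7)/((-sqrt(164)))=-3* sqrt(41)/287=-0.07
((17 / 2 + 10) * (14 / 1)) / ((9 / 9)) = 259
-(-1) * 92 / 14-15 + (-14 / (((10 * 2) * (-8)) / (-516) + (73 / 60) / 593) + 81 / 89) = -15580929356 / 297506797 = -52.37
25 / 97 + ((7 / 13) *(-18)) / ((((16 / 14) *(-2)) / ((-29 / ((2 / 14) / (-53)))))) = 460240343 / 10088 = 45622.56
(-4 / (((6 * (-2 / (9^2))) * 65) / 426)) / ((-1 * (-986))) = 5751 / 32045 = 0.18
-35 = -35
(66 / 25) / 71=0.04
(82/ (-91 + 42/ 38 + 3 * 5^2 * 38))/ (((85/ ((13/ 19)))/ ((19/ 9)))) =779/ 1543005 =0.00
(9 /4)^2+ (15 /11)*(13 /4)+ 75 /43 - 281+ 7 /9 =-18321019 /68112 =-268.98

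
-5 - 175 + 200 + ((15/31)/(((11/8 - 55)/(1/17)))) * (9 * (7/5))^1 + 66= 85.99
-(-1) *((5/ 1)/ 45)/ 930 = 1/ 8370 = 0.00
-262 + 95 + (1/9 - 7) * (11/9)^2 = -129245/729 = -177.29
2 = 2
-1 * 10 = -10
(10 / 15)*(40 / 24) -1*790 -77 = -7793 / 9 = -865.89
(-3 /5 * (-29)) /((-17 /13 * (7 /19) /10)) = -42978 /119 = -361.16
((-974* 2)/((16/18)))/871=-2.52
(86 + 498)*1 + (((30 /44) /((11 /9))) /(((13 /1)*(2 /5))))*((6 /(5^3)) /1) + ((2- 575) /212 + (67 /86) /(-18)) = 93768135398 /161319015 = 581.26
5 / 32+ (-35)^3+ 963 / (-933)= -426700717 / 9952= -42875.88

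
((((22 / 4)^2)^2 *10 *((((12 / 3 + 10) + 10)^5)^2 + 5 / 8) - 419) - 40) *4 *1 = 37131556028563137289 / 16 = 2320722251785196080.56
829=829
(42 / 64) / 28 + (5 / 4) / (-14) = -59 / 896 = -0.07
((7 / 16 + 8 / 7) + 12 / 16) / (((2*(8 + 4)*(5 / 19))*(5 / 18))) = 14877 / 11200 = 1.33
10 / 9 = 1.11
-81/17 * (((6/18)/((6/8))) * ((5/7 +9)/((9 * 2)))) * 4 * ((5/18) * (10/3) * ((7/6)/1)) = -400/81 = -4.94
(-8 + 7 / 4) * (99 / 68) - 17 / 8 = -11.22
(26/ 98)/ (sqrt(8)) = 13*sqrt(2)/ 196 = 0.09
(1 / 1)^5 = 1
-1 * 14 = -14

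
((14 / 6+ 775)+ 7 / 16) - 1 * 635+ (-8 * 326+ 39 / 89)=-10529587 / 4272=-2464.79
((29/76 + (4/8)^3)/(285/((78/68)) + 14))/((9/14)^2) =0.00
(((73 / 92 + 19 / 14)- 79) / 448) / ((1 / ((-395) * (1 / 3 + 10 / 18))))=2172105 / 36064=60.23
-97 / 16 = -6.06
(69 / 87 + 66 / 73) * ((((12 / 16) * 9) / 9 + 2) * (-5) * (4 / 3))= -197615 / 6351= -31.12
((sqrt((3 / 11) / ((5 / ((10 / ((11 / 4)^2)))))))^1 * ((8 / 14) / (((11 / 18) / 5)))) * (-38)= -54720 * sqrt(66) / 9317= -47.71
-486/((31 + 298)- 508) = 486/179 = 2.72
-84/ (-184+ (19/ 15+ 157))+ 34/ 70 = 25331/ 6755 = 3.75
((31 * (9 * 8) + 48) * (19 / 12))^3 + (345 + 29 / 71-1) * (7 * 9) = 3340259091539 / 71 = 47045902697.73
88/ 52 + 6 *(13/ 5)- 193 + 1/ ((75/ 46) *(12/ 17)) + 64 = -648407/ 5850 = -110.84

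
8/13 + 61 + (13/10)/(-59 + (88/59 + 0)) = 2089843/33930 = 61.59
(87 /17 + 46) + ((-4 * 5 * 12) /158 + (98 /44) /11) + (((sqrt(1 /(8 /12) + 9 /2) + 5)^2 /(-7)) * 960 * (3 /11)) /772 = 21207372099 /439083106 - 7200 * sqrt(6) /14861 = 47.11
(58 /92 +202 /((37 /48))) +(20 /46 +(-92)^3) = -778424.88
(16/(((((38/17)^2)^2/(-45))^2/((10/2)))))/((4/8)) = 70629544090125/135868504328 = 519.84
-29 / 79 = -0.37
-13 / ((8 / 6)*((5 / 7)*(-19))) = 273 / 380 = 0.72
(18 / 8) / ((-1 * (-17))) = 9 / 68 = 0.13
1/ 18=0.06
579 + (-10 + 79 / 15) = 8614 / 15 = 574.27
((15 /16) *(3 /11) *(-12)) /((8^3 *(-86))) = 135 /1937408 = 0.00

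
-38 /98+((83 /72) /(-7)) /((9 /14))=-10223 /15876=-0.64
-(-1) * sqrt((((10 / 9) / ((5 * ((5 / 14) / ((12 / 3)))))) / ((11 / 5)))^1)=4 * sqrt(77) / 33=1.06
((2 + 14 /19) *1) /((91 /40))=160 /133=1.20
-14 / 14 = -1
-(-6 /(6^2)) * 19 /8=19 /48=0.40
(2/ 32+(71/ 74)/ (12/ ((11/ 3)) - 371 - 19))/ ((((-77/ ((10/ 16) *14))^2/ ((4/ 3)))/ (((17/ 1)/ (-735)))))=-6423875/ 268765269696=-0.00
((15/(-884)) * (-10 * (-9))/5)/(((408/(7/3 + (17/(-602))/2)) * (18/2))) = -41885/217124544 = -0.00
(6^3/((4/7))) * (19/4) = 3591/2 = 1795.50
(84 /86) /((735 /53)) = 106 /1505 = 0.07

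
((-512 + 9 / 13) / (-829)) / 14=0.04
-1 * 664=-664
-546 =-546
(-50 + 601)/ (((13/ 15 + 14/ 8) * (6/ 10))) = 55100/ 157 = 350.96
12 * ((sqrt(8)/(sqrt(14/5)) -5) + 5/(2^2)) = -45 + 24 * sqrt(35)/7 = -24.72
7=7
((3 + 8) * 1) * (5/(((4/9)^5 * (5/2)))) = 649539/512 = 1268.63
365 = 365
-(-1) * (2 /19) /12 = 0.01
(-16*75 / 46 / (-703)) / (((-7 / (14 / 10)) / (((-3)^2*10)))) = -10800 / 16169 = -0.67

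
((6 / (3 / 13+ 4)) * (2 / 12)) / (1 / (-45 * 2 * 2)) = -468 / 11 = -42.55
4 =4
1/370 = 0.00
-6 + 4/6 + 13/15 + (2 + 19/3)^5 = 48822698/1215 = 40183.29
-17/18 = -0.94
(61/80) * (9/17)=549/1360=0.40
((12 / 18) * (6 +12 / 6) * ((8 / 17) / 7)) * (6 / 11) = 256 / 1309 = 0.20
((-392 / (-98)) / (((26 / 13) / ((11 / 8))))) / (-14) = -11 / 56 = -0.20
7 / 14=1 / 2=0.50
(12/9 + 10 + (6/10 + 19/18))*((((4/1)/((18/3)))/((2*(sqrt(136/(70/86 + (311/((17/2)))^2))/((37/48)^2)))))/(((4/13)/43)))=20804693*sqrt(24336637674)/2876497920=1128.31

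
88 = 88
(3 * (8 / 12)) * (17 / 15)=34 / 15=2.27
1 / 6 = 0.17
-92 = -92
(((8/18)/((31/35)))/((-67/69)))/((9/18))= -1.03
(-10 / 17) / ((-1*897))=10 / 15249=0.00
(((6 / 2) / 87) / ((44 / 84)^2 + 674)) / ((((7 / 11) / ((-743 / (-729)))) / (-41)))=-2345651 / 698486895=-0.00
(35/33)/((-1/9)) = -105/11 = -9.55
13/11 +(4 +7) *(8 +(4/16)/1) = 4045/44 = 91.93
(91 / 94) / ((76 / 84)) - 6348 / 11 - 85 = -12986417 / 19646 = -661.02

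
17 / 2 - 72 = -127 / 2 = -63.50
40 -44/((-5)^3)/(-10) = 24978/625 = 39.96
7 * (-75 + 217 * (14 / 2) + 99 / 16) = 162421 / 16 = 10151.31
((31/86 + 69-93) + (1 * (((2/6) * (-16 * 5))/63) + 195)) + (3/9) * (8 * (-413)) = -15122659/16254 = -930.40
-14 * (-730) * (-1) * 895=-9146900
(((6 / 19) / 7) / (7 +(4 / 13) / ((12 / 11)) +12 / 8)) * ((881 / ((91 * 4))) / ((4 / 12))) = 23787 / 637735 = 0.04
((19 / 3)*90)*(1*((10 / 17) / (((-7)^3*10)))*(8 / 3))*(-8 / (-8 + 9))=2.09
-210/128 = -105/64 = -1.64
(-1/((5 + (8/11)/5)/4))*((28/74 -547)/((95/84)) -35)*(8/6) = 320658800/596847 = 537.25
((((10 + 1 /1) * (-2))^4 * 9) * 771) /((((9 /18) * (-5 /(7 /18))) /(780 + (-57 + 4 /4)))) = -183067690713.60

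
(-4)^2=16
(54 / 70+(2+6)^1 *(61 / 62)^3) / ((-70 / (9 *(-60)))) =472429368 / 7298795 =64.73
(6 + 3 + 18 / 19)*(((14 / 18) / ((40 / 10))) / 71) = 147 / 5396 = 0.03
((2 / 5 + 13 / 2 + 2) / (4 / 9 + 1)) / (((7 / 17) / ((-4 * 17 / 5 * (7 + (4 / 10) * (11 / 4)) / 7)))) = -18750609 / 79625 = -235.49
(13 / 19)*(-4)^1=-52 / 19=-2.74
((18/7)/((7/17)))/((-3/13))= -1326/49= -27.06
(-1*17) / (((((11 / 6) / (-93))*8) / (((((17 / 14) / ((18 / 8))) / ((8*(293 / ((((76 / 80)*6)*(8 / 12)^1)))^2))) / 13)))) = 3234199 / 34373939600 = 0.00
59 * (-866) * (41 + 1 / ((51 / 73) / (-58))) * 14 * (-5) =-7664610940 / 51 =-150286489.02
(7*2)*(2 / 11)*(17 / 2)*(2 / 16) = 119 / 44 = 2.70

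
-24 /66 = -4 /11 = -0.36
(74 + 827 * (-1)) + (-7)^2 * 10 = -263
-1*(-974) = 974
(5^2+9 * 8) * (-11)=-1067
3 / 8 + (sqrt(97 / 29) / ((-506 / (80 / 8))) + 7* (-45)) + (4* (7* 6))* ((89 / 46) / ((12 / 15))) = 16869 / 184 - 5* sqrt(2813) / 7337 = 91.64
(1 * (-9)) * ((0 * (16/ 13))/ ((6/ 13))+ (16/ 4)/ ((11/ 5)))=-180/ 11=-16.36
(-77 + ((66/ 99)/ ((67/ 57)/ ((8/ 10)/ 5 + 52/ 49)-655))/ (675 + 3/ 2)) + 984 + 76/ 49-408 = 168251379914321/ 336132329295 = 500.55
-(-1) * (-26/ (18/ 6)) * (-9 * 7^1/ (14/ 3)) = 117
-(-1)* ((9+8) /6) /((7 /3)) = 17 /14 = 1.21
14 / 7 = 2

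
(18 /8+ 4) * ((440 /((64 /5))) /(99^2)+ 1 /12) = 15475 /28512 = 0.54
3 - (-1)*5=8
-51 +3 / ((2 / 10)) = -36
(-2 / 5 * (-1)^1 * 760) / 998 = 152 / 499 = 0.30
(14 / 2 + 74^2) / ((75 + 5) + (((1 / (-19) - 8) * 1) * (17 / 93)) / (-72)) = 68.52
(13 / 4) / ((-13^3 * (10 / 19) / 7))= -0.02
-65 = -65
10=10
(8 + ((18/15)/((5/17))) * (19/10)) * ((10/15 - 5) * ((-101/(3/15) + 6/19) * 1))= 245449633/7125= 34449.07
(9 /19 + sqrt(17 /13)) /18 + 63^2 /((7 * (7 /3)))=sqrt(221) /234 + 9235 /38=243.09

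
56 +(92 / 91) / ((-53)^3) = 758677100 / 13547807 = 56.00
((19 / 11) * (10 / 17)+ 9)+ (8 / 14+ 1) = 15168 / 1309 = 11.59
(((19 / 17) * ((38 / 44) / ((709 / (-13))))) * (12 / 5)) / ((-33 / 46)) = 431756 / 7292065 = 0.06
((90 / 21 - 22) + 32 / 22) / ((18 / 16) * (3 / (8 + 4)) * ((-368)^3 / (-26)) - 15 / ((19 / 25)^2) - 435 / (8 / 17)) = -47005088 / 1555706364597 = -0.00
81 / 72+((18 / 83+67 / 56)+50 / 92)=164727 / 53452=3.08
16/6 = 8/3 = 2.67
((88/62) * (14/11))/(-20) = -14/155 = -0.09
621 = 621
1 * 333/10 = 333/10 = 33.30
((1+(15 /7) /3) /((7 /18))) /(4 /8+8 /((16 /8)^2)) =432 /245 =1.76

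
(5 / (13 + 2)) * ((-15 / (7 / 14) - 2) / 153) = -32 / 459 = -0.07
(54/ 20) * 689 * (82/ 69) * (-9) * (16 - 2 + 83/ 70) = -2432323647/ 8050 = -302152.01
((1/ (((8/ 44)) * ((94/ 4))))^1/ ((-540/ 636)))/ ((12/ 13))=-7579/ 25380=-0.30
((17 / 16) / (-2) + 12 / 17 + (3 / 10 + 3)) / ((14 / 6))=28353 / 19040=1.49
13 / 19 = 0.68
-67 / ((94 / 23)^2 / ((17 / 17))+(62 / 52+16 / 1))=-921518 / 466199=-1.98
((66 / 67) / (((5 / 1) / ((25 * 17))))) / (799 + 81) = 51 / 536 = 0.10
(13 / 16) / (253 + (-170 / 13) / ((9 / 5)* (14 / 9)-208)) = 86697 / 27002912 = 0.00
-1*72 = -72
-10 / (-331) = 10 / 331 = 0.03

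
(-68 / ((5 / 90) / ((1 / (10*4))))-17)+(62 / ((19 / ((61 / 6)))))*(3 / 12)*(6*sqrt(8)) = -238 / 5+1891*sqrt(2) / 19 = 93.15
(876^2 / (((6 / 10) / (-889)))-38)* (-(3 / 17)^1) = 3410986434 / 17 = 200646260.82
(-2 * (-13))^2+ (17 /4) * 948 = 4705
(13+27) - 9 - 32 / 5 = 123 / 5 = 24.60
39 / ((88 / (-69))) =-30.58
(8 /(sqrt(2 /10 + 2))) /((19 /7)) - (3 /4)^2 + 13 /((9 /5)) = 56 * sqrt(55) /209 + 959 /144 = 8.65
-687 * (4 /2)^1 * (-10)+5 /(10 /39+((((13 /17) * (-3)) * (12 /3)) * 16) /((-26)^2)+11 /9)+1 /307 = 814343788 /59251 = 13743.97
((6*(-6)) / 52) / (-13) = 9 / 169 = 0.05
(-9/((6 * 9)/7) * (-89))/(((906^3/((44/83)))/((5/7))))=4895/92587838292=0.00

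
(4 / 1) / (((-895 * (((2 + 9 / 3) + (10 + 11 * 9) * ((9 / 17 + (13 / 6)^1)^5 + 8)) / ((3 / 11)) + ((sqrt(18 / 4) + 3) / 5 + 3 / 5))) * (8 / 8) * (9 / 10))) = -1466435754015309333573960960 / 17762329486898200579576177728728051 + 7313966519968542781440 * sqrt(2) / 17762329486898200579576177728728051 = -0.00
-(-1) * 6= 6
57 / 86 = 0.66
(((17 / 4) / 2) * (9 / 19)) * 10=765 / 76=10.07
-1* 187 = -187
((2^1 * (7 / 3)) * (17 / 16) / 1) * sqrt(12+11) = 23.78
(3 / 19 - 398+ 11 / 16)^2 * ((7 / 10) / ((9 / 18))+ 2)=49561596765 / 92416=536288.05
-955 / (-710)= 191 / 142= 1.35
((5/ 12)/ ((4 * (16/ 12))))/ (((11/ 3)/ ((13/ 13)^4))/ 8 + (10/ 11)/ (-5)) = 165/ 584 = 0.28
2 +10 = 12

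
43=43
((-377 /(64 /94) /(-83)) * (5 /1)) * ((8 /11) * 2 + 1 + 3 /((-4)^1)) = 6644625 /116864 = 56.86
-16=-16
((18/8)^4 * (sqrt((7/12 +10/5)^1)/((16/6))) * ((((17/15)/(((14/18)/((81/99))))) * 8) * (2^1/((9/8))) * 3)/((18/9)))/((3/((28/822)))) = 111537 * sqrt(93)/241120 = 4.46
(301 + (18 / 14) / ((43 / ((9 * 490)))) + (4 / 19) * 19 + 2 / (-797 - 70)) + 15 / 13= 212283832 / 484653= 438.01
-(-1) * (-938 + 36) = -902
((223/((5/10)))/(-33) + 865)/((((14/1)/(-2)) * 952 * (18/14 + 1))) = -28099/502656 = -0.06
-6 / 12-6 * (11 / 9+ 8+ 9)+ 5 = -629 / 6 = -104.83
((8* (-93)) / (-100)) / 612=31 / 2550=0.01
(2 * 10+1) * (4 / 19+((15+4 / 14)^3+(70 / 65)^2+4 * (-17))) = 73603.41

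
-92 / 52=-23 / 13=-1.77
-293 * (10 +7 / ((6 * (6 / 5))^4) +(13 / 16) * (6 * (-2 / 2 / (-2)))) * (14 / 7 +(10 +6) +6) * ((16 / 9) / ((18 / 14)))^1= -42854822549 / 354294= -120958.36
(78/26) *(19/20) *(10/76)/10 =3/80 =0.04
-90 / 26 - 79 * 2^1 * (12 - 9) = -6207 / 13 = -477.46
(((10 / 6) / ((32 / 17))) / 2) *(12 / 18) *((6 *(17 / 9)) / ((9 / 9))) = 1445 / 432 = 3.34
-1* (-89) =89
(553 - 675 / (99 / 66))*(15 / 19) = 1545 / 19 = 81.32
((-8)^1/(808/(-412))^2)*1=-2.08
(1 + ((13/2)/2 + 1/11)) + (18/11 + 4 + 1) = 483/44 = 10.98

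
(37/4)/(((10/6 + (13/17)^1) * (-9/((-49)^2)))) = -1510229/1488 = -1014.94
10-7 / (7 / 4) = 6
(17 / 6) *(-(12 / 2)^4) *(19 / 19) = -3672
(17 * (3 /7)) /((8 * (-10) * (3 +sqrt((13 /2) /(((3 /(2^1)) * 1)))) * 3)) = -153 /7840 +17 * sqrt(39) /7840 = -0.01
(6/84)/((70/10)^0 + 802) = 1/11242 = 0.00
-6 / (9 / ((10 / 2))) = -10 / 3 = -3.33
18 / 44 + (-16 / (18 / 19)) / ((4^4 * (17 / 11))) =19733 / 53856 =0.37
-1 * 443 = -443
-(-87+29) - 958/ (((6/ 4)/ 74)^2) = -20983510/ 9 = -2331501.11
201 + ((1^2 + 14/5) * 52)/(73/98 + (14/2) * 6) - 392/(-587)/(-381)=963187756103/4684286415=205.62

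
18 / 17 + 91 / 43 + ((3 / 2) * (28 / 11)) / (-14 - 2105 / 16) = 3468851 / 1101617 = 3.15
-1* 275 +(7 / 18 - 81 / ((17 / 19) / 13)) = -444157 / 306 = -1451.49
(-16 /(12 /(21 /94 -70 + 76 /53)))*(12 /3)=2723864 /7473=364.49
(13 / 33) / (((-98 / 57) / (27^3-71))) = -2422082 / 539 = -4493.66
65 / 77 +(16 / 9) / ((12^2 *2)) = 10607 / 12474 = 0.85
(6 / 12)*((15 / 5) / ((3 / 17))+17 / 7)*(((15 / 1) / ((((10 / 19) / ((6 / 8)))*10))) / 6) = 969 / 280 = 3.46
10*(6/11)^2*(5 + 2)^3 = 123480/121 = 1020.50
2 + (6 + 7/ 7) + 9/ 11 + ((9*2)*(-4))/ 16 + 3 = 183/ 22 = 8.32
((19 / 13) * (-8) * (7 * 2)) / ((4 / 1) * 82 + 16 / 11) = -0.50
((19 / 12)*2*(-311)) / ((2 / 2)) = -5909 / 6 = -984.83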